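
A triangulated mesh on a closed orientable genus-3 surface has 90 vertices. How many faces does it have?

188

χ = 2 − 2·3 = -4, and every face is a triangle so 3F = 2E.
V − E + F = -4 with E = 3F/2 gives 90 − (3/2 − 1)·F = -4, so F = 188 and E = 282.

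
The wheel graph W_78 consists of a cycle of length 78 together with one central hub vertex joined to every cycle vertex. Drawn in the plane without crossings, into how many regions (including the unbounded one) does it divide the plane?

79

W_78 has V = 78 + 1 = 79 vertices and E = 2·78 = 156 edges.
By Euler's formula F = 2 − V + E = 2 − 79 + 156 = 79.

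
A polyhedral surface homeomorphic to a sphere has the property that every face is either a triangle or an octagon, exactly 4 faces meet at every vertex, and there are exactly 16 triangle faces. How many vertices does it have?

Let x be the number of octagons; then F = 16 + x.
Edge–face incidences: 2E = 3·16 + 8·x = 48 + 8x.
Every vertex has degree 4, so 4V = 2E.
Euler: V − E + F = 2 ⇒ (2E)/4 − E + (16 + x) = 2.
Multiply by 8: 2·(2E) − 4·(2E) + 8·(16 + x) = 16, i.e. 128 + 8x − 2·(48 + 8x) = 16.
Collecting terms: −8x + 32 = 16, so −8x = −16, so x = 2.
Then 2E = 48 + 8·2 = 64, so E = 32, V = 2E/4 = 16, F = 16 + 2 = 18.

16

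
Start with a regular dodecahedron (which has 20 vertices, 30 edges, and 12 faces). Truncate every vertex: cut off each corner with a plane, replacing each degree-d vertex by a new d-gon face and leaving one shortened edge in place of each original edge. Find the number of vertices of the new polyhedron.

Truncation replaces each original edge-end by a new vertex, so V′ = 2E = 60.
Each original edge survives, and each old vertex of degree d contributes d new edges; summing degrees gives Σd = 2E, so E′ = E + 2E = 3E = 90.
Each original face survives and each original vertex becomes one new face: F′ = F + V = 32.

60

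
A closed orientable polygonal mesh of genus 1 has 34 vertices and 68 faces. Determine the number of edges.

For a closed orientable surface of genus 1, χ = 2 − 2·1 = 0.
E = V + F − (0) = 34 + 68 − (0) = 102.

102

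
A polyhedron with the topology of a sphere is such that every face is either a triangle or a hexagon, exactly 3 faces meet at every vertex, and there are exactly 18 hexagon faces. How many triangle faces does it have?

Let x be the number of triangles; then F = 18 + x.
Edge–face incidences: 2E = 6·18 + 3·x = 108 + 3x.
Every vertex has degree 3, so 3V = 2E.
Euler: V − E + F = 2 ⇒ (2E)/3 − E + (18 + x) = 2.
Multiply by 6: 2·(2E) − 3·(2E) + 6·(18 + x) = 12, i.e. 108 + 6x − (108 + 3x) = 12.
Collecting terms: 3x = 12, so x = 4.
Then 2E = 108 + 3·4 = 120, so E = 60, V = 2E/3 = 40, F = 18 + 4 = 22.

4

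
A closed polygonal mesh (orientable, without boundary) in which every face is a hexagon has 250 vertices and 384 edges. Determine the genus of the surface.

4

Every face is a hexagon and each edge borders two faces, so 6F = 2·384, giving F = 128.
χ = V − E + F = 250 − 384 + 128 = -6.
For a closed orientable surface χ = 2 − 2g, so g = (2 − (-6))/2 = 4.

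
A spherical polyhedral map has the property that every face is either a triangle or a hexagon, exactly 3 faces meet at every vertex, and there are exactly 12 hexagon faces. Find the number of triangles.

Let x be the number of triangles; then F = 12 + x.
Edge–face incidences: 2E = 6·12 + 3·x = 72 + 3x.
Every vertex has degree 3, so 3V = 2E.
Euler: V − E + F = 2 ⇒ (2E)/3 − E + (12 + x) = 2.
Multiply by 6: 2·(2E) − 3·(2E) + 6·(12 + x) = 12, i.e. 72 + 6x − (72 + 3x) = 12.
Collecting terms: 3x = 12, so x = 4.
Then 2E = 72 + 3·4 = 84, so E = 42, V = 2E/3 = 28, F = 12 + 4 = 16.

4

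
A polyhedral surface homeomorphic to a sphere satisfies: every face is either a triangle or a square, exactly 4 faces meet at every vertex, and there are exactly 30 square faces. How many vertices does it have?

36

Let x be the number of triangles; then F = 30 + x.
Edge–face incidences: 2E = 4·30 + 3·x = 120 + 3x.
Every vertex has degree 4, so 4V = 2E.
Euler: V − E + F = 2 ⇒ (2E)/4 − E + (30 + x) = 2.
Multiply by 8: 2·(2E) − 4·(2E) + 8·(30 + x) = 16, i.e. 240 + 8x − 2·(120 + 3x) = 16.
Collecting terms: 2x = 16, so x = 8.
Then 2E = 120 + 3·8 = 144, so E = 72, V = 2E/4 = 36, F = 30 + 8 = 38.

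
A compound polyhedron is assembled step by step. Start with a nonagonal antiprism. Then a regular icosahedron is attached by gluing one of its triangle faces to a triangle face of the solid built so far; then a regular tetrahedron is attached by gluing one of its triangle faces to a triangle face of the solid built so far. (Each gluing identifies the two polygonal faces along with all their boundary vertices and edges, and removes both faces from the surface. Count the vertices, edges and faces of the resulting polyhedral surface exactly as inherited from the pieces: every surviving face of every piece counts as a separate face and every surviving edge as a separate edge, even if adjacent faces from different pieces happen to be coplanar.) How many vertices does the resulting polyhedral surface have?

A nonagonal antiprism: V=18, E=36, F=20.
Attach a regular icosahedron (V=12, E=30, F=20) along a 3-gon: merge 3 vertices and 3 edges, delete both glued faces → V=27, E=63, F=38.
Attach a regular tetrahedron (V=4, E=6, F=4) along a 3-gon: merge 3 vertices and 3 edges, delete both glued faces → V=28, E=66, F=40.
Check: V − E + F = 28 − 66 + 40 = 2.

28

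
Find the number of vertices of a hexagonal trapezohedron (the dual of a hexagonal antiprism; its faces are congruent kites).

14

The n-trapezohedron (dual of the n-antiprism) has V = 2·6 + 2 = 14, E = 4·6 = 24, F = 2·6 = 12.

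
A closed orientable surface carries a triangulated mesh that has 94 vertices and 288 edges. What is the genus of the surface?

Every face is a triangle and each edge borders two faces, so 3F = 2·288, giving F = 192.
χ = V − E + F = 94 − 288 + 192 = -2.
For a closed orientable surface χ = 2 − 2g, so g = (2 − (-2))/2 = 2.

2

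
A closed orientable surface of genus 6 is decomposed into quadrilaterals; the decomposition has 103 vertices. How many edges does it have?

χ = 2 − 2·6 = -10, and every face is a square so 4F = 2E.
V − E + F = -10 with E = 4F/2 gives 103 − (4/2 − 1)·F = -10, so F = 113 and E = 226.

226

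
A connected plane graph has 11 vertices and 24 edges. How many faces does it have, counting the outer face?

15

Euler's formula for a connected plane graph: V − E + F = 2, so F = 2 − 11 + 24 = 15.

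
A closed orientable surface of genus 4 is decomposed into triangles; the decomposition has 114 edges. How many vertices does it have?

32

χ = 2 − 2·4 = -6, and every face is a triangle so 3F = 2E.
F = 2E/3 = 76. Then V = -6 + E − F = -6 + 114 − 76 = 32.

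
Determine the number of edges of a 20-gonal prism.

60

A prism on an n-gon has two n-gon bases and n rectangular sides: V = 2·20 = 40, E = 3·20 = 60, F = 20 + 2 = 22.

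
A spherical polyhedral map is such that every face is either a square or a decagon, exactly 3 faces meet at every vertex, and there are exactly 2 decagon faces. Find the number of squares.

Let x be the number of squares; then F = 2 + x.
Edge–face incidences: 2E = 10·2 + 4·x = 20 + 4x.
Every vertex has degree 3, so 3V = 2E.
Euler: V − E + F = 2 ⇒ (2E)/3 − E + (2 + x) = 2.
Multiply by 6: 2·(2E) − 3·(2E) + 6·(2 + x) = 12, i.e. 12 + 6x − (20 + 4x) = 12.
Collecting terms: 2x − 8 = 12, so 2x = 20, so x = 10.
Then 2E = 20 + 4·10 = 60, so E = 30, V = 2E/3 = 20, F = 2 + 10 = 12.

10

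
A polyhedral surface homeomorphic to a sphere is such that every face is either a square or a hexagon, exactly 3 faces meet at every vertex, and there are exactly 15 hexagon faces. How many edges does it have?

57

Let x be the number of squares; then F = 15 + x.
Edge–face incidences: 2E = 6·15 + 4·x = 90 + 4x.
Every vertex has degree 3, so 3V = 2E.
Euler: V − E + F = 2 ⇒ (2E)/3 − E + (15 + x) = 2.
Multiply by 6: 2·(2E) − 3·(2E) + 6·(15 + x) = 12, i.e. 90 + 6x − (90 + 4x) = 12.
Collecting terms: 2x = 12, so x = 6.
Then 2E = 90 + 4·6 = 114, so E = 57, V = 2E/3 = 38, F = 15 + 6 = 21.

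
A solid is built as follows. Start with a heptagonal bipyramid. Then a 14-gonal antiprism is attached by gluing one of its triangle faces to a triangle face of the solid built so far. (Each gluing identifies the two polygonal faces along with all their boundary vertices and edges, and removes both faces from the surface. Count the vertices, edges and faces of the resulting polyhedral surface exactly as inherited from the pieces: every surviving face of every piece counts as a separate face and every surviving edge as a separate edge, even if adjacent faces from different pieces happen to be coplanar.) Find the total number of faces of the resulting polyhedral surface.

A heptagonal bipyramid: V=9, E=21, F=14.
Attach a 14-gonal antiprism (V=28, E=56, F=30) along a 3-gon: merge 3 vertices and 3 edges, delete both glued faces → V=34, E=74, F=42.
Check: V − E + F = 34 − 74 + 42 = 2.

42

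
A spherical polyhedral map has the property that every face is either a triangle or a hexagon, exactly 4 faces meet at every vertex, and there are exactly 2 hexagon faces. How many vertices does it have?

Let x be the number of triangles; then F = 2 + x.
Edge–face incidences: 2E = 6·2 + 3·x = 12 + 3x.
Every vertex has degree 4, so 4V = 2E.
Euler: V − E + F = 2 ⇒ (2E)/4 − E + (2 + x) = 2.
Multiply by 8: 2·(2E) − 4·(2E) + 8·(2 + x) = 16, i.e. 16 + 8x − 2·(12 + 3x) = 16.
Collecting terms: 2x − 8 = 16, so 2x = 24, so x = 12.
Then 2E = 12 + 3·12 = 48, so E = 24, V = 2E/4 = 12, F = 2 + 12 = 14.

12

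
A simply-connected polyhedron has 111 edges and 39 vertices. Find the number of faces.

74

Here V − E + F = 2.
F = 2 − V + E = 2 − 39 + 111 = 74.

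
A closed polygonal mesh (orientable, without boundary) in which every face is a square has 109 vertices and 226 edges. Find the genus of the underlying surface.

Every face is a square and each edge borders two faces, so 4F = 2·226, giving F = 113.
χ = V − E + F = 109 − 226 + 113 = -4.
For a closed orientable surface χ = 2 − 2g, so g = (2 − (-4))/2 = 3.

3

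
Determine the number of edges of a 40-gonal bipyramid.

120

A bipyramid over an n-gon has 2n triangular faces and n + 2 vertices: V = 40 + 2 = 42, E = 3·40 = 120, F = 2·40 = 80.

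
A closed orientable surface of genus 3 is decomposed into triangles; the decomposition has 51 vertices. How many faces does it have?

110

χ = 2 − 2·3 = -4, and every face is a triangle so 3F = 2E.
V − E + F = -4 with E = 3F/2 gives 51 − (3/2 − 1)·F = -4, so F = 110 and E = 165.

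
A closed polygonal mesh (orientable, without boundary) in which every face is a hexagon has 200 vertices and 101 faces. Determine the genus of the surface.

2

Every face is a hexagon, so 2E = 6·101 = 606, giving E = 303.
χ = V − E + F = 200 − 303 + 101 = -2.
For a closed orientable surface χ = 2 − 2g, so g = (2 − (-2))/2 = 2.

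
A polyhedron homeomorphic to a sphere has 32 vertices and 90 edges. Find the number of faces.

60

Here V − E + F = 2.
F = 2 − V + E = 2 − 32 + 90 = 60.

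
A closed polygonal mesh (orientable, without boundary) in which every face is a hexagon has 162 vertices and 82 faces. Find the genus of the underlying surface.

2

Every face is a hexagon, so 2E = 6·82 = 492, giving E = 246.
χ = V − E + F = 162 − 246 + 82 = -2.
For a closed orientable surface χ = 2 − 2g, so g = (2 − (-2))/2 = 2.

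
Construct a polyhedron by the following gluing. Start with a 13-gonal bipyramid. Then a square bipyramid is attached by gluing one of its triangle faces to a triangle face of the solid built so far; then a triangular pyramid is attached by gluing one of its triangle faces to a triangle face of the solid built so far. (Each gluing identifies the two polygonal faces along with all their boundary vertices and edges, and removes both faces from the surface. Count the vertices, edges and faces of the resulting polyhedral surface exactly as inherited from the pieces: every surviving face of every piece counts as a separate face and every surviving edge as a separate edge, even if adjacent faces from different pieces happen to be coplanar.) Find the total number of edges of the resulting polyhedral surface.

A 13-gonal bipyramid: V=15, E=39, F=26.
Attach a square bipyramid (V=6, E=12, F=8) along a 3-gon: merge 3 vertices and 3 edges, delete both glued faces → V=18, E=48, F=32.
Attach a triangular pyramid (V=4, E=6, F=4) along a 3-gon: merge 3 vertices and 3 edges, delete both glued faces → V=19, E=51, F=34.
Check: V − E + F = 19 − 51 + 34 = 2.

51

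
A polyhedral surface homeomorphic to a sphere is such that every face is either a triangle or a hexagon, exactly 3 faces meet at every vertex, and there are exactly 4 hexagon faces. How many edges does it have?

18

Let x be the number of triangles; then F = 4 + x.
Edge–face incidences: 2E = 6·4 + 3·x = 24 + 3x.
Every vertex has degree 3, so 3V = 2E.
Euler: V − E + F = 2 ⇒ (2E)/3 − E + (4 + x) = 2.
Multiply by 6: 2·(2E) − 3·(2E) + 6·(4 + x) = 12, i.e. 24 + 6x − (24 + 3x) = 12.
Collecting terms: 3x = 12, so x = 4.
Then 2E = 24 + 3·4 = 36, so E = 18, V = 2E/3 = 12, F = 4 + 4 = 8.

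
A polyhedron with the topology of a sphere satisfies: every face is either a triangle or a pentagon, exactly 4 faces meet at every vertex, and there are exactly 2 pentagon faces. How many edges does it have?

20

Let x be the number of triangles; then F = 2 + x.
Edge–face incidences: 2E = 5·2 + 3·x = 10 + 3x.
Every vertex has degree 4, so 4V = 2E.
Euler: V − E + F = 2 ⇒ (2E)/4 − E + (2 + x) = 2.
Multiply by 8: 2·(2E) − 4·(2E) + 8·(2 + x) = 16, i.e. 16 + 8x − 2·(10 + 3x) = 16.
Collecting terms: 2x − 4 = 16, so 2x = 20, so x = 10.
Then 2E = 10 + 3·10 = 40, so E = 20, V = 2E/4 = 10, F = 2 + 10 = 12.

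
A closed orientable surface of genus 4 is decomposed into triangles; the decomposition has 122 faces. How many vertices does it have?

55

χ = 2 − 2·4 = -6, and every face is a triangle so 3F = 2E.
E = 3·122/2 = 183. Then V = -6 + E − F = -6 + 183 − 122 = 55.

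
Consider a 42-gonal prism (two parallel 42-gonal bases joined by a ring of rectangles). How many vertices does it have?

A prism on an n-gon has two n-gon bases and n rectangular sides: V = 2·42 = 84, E = 3·42 = 126, F = 42 + 2 = 44.
Check: V − E + F = 84 − 126 + 44 = 2.

84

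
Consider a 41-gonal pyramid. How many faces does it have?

42

A pyramid on an n-gon base has one n-gon and n triangles: V = 41 + 1 = 42, E = 2·41 = 82, F = 41 + 1 = 42.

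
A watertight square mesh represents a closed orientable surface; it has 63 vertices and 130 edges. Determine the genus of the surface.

Every face is a square and each edge borders two faces, so 4F = 2·130, giving F = 65.
χ = V − E + F = 63 − 130 + 65 = -2.
For a closed orientable surface χ = 2 − 2g, so g = (2 − (-2))/2 = 2.

2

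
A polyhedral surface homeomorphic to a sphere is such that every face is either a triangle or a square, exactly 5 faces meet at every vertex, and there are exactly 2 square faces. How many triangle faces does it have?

Let x be the number of triangles; then F = 2 + x.
Edge–face incidences: 2E = 4·2 + 3·x = 8 + 3x.
Every vertex has degree 5, so 5V = 2E.
Euler: V − E + F = 2 ⇒ (2E)/5 − E + (2 + x) = 2.
Multiply by 10: 2·(2E) − 5·(2E) + 10·(2 + x) = 20, i.e. 20 + 10x − 3·(8 + 3x) = 20.
Collecting terms: x − 4 = 20, so x = 24.
Then 2E = 8 + 3·24 = 80, so E = 40, V = 2E/5 = 16, F = 2 + 24 = 26.

24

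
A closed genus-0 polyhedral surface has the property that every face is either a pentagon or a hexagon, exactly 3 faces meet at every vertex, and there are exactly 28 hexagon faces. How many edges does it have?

Let x be the number of pentagons; then F = 28 + x.
Edge–face incidences: 2E = 6·28 + 5·x = 168 + 5x.
Every vertex has degree 3, so 3V = 2E.
Euler: V − E + F = 2 ⇒ (2E)/3 − E + (28 + x) = 2.
Multiply by 6: 2·(2E) − 3·(2E) + 6·(28 + x) = 12, i.e. 168 + 6x − (168 + 5x) = 12.
Collecting terms: x = 12.
Then 2E = 168 + 5·12 = 228, so E = 114, V = 2E/3 = 76, F = 28 + 12 = 40.

114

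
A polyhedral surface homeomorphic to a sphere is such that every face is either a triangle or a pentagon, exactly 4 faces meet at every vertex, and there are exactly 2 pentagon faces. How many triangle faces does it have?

Let x be the number of triangles; then F = 2 + x.
Edge–face incidences: 2E = 5·2 + 3·x = 10 + 3x.
Every vertex has degree 4, so 4V = 2E.
Euler: V − E + F = 2 ⇒ (2E)/4 − E + (2 + x) = 2.
Multiply by 8: 2·(2E) − 4·(2E) + 8·(2 + x) = 16, i.e. 16 + 8x − 2·(10 + 3x) = 16.
Collecting terms: 2x − 4 = 16, so 2x = 20, so x = 10.
Then 2E = 10 + 3·10 = 40, so E = 20, V = 2E/4 = 10, F = 2 + 10 = 12.

10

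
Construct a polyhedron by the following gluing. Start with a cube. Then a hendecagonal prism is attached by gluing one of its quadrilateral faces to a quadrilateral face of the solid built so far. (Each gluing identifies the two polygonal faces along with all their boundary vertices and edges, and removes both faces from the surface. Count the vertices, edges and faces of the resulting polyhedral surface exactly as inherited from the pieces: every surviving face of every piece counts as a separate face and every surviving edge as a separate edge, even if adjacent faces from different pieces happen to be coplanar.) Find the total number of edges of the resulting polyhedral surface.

41

A cube: V=8, E=12, F=6.
Attach a hendecagonal prism (V=22, E=33, F=13) along a 4-gon: merge 4 vertices and 4 edges, delete both glued faces → V=26, E=41, F=17.
Check: V − E + F = 26 − 41 + 17 = 2.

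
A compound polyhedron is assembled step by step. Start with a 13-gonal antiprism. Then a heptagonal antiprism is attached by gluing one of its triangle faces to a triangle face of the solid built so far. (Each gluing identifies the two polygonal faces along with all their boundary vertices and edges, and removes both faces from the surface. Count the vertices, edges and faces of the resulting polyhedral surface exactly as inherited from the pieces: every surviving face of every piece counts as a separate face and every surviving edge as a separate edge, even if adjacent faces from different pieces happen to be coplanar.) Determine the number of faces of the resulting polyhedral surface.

42

A 13-gonal antiprism: V=26, E=52, F=28.
Attach a heptagonal antiprism (V=14, E=28, F=16) along a 3-gon: merge 3 vertices and 3 edges, delete both glued faces → V=37, E=77, F=42.
Check: V − E + F = 37 − 77 + 42 = 2.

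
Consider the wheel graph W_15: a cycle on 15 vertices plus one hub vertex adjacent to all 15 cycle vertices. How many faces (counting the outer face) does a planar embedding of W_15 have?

W_15 has V = 15 + 1 = 16 vertices and E = 2·15 = 30 edges.
By Euler's formula F = 2 − V + E = 2 − 16 + 30 = 16.

16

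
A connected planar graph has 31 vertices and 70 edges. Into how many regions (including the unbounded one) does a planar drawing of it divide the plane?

Euler's formula for a connected plane graph: V − E + F = 2, so F = 2 − 31 + 70 = 41.

41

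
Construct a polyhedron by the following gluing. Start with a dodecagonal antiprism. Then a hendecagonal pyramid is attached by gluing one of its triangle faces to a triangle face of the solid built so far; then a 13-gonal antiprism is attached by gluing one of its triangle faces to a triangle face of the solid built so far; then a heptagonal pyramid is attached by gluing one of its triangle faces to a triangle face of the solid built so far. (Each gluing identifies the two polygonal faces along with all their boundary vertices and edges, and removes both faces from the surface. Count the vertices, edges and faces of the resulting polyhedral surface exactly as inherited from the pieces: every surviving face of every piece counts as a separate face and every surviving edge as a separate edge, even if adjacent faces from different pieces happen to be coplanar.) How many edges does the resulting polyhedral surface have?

127

A dodecagonal antiprism: V=24, E=48, F=26.
Attach a hendecagonal pyramid (V=12, E=22, F=12) along a 3-gon: merge 3 vertices and 3 edges, delete both glued faces → V=33, E=67, F=36.
Attach a 13-gonal antiprism (V=26, E=52, F=28) along a 3-gon: merge 3 vertices and 3 edges, delete both glued faces → V=56, E=116, F=62.
Attach a heptagonal pyramid (V=8, E=14, F=8) along a 3-gon: merge 3 vertices and 3 edges, delete both glued faces → V=61, E=127, F=68.
Check: V − E + F = 61 − 127 + 68 = 2.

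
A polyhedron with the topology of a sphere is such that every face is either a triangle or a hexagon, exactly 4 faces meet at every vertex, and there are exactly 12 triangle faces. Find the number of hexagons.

Let x be the number of hexagons; then F = 12 + x.
Edge–face incidences: 2E = 3·12 + 6·x = 36 + 6x.
Every vertex has degree 4, so 4V = 2E.
Euler: V − E + F = 2 ⇒ (2E)/4 − E + (12 + x) = 2.
Multiply by 8: 2·(2E) − 4·(2E) + 8·(12 + x) = 16, i.e. 96 + 8x − 2·(36 + 6x) = 16.
Collecting terms: −4x + 24 = 16, so −4x = −8, so x = 2.
Then 2E = 36 + 6·2 = 48, so E = 24, V = 2E/4 = 12, F = 12 + 2 = 14.

2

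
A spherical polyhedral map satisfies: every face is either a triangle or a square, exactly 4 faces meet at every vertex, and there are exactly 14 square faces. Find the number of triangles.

Let x be the number of triangles; then F = 14 + x.
Edge–face incidences: 2E = 4·14 + 3·x = 56 + 3x.
Every vertex has degree 4, so 4V = 2E.
Euler: V − E + F = 2 ⇒ (2E)/4 − E + (14 + x) = 2.
Multiply by 8: 2·(2E) − 4·(2E) + 8·(14 + x) = 16, i.e. 112 + 8x − 2·(56 + 3x) = 16.
Collecting terms: 2x = 16, so x = 8.
Then 2E = 56 + 3·8 = 80, so E = 40, V = 2E/4 = 20, F = 14 + 8 = 22.

8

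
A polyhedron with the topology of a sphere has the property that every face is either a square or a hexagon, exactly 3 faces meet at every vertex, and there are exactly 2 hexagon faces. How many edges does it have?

Let x be the number of squares; then F = 2 + x.
Edge–face incidences: 2E = 6·2 + 4·x = 12 + 4x.
Every vertex has degree 3, so 3V = 2E.
Euler: V − E + F = 2 ⇒ (2E)/3 − E + (2 + x) = 2.
Multiply by 6: 2·(2E) − 3·(2E) + 6·(2 + x) = 12, i.e. 12 + 6x − (12 + 4x) = 12.
Collecting terms: 2x = 12, so x = 6.
Then 2E = 12 + 4·6 = 36, so E = 18, V = 2E/3 = 12, F = 2 + 6 = 8.

18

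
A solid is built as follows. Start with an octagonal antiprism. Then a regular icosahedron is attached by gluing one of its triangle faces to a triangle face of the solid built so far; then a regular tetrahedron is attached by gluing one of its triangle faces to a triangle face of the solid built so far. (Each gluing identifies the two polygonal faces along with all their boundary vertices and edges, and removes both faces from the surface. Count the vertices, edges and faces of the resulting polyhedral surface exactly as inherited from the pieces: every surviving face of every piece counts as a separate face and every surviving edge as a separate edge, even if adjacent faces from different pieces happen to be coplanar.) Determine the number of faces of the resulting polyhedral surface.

38

An octagonal antiprism: V=16, E=32, F=18.
Attach a regular icosahedron (V=12, E=30, F=20) along a 3-gon: merge 3 vertices and 3 edges, delete both glued faces → V=25, E=59, F=36.
Attach a regular tetrahedron (V=4, E=6, F=4) along a 3-gon: merge 3 vertices and 3 edges, delete both glued faces → V=26, E=62, F=38.
Check: V − E + F = 26 − 62 + 38 = 2.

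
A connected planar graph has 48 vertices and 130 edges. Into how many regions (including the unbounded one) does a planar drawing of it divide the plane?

Euler's formula for a connected plane graph: V − E + F = 2, so F = 2 − 48 + 130 = 84.

84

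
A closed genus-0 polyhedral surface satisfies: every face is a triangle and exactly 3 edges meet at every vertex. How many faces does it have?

4

Each face has 3 edges and each edge borders two faces, so 2E = 3F.
Each vertex has degree 3, so 3V = 2E and hence V = 3F/3.
Euler: V − E + F = 2 ⇒ (3F/3) − (3F/2) + F = 2.
Multiply by 6: (6 − 9 + 6)F = 12, i.e. 3F = 12.
So F = 4, E = 3·4/2 = 6, V = 3·4/3 = 4.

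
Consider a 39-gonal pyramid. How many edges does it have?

A pyramid on an n-gon base has one n-gon and n triangles: V = 39 + 1 = 40, E = 2·39 = 78, F = 39 + 1 = 40.

78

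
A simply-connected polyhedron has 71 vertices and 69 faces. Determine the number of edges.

Here V − E + F = 2.
E = V + F − (2) = 71 + 69 − (2) = 138.

138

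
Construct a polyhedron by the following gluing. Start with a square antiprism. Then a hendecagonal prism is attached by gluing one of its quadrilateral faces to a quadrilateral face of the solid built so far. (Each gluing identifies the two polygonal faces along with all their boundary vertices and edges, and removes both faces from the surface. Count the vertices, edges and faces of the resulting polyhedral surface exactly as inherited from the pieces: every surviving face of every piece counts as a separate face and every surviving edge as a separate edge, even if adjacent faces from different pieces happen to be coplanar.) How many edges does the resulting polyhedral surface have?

45

A square antiprism: V=8, E=16, F=10.
Attach a hendecagonal prism (V=22, E=33, F=13) along a 4-gon: merge 4 vertices and 4 edges, delete both glued faces → V=26, E=45, F=21.
Check: V − E + F = 26 − 45 + 21 = 2.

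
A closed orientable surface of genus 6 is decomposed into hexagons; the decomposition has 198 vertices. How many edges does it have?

χ = 2 − 2·6 = -10, and every face is a hexagon so 6F = 2E.
V − E + F = -10 with E = 6F/2 gives 198 − (6/2 − 1)·F = -10, so F = 104 and E = 312.

312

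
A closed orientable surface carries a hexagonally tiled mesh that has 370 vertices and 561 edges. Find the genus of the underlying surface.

Every face is a hexagon and each edge borders two faces, so 6F = 2·561, giving F = 187.
χ = V − E + F = 370 − 561 + 187 = -4.
For a closed orientable surface χ = 2 − 2g, so g = (2 − (-4))/2 = 3.

3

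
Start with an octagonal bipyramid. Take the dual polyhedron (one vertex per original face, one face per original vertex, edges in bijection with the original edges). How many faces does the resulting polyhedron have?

The base solid has V = 10, E = 24, F = 16.
The dual swaps V and F and preserves E: V′ = F = 16, E′ = E = 24, F′ = V = 10.

10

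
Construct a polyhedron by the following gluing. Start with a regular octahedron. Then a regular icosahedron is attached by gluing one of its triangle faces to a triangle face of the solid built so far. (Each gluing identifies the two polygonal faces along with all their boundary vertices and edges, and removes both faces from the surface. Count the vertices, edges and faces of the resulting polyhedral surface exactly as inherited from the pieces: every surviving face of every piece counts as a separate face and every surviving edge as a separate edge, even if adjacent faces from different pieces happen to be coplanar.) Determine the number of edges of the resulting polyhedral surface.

A regular octahedron: V=6, E=12, F=8.
Attach a regular icosahedron (V=12, E=30, F=20) along a 3-gon: merge 3 vertices and 3 edges, delete both glued faces → V=15, E=39, F=26.
Check: V − E + F = 15 − 39 + 26 = 2.

39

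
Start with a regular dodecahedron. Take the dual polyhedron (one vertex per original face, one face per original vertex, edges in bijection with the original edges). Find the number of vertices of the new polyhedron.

The base solid has V = 20, E = 30, F = 12.
The dual swaps V and F and preserves E: V′ = F = 12, E′ = E = 30, F′ = V = 20.

12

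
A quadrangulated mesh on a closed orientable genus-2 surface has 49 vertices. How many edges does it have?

102

χ = 2 − 2·2 = -2, and every face is a square so 4F = 2E.
V − E + F = -2 with E = 4F/2 gives 49 − (4/2 − 1)·F = -2, so F = 51 and E = 102.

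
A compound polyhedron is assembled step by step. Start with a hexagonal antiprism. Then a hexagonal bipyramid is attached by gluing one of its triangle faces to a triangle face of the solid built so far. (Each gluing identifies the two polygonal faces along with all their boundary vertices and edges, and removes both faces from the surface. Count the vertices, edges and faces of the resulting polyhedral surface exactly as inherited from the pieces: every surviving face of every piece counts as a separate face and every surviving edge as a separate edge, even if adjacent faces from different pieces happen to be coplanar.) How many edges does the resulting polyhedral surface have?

A hexagonal antiprism: V=12, E=24, F=14.
Attach a hexagonal bipyramid (V=8, E=18, F=12) along a 3-gon: merge 3 vertices and 3 edges, delete both glued faces → V=17, E=39, F=24.
Check: V − E + F = 17 − 39 + 24 = 2.

39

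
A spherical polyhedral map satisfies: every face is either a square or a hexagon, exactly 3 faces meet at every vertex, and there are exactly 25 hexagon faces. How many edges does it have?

Let x be the number of squares; then F = 25 + x.
Edge–face incidences: 2E = 6·25 + 4·x = 150 + 4x.
Every vertex has degree 3, so 3V = 2E.
Euler: V − E + F = 2 ⇒ (2E)/3 − E + (25 + x) = 2.
Multiply by 6: 2·(2E) − 3·(2E) + 6·(25 + x) = 12, i.e. 150 + 6x − (150 + 4x) = 12.
Collecting terms: 2x = 12, so x = 6.
Then 2E = 150 + 4·6 = 174, so E = 87, V = 2E/3 = 58, F = 25 + 6 = 31.

87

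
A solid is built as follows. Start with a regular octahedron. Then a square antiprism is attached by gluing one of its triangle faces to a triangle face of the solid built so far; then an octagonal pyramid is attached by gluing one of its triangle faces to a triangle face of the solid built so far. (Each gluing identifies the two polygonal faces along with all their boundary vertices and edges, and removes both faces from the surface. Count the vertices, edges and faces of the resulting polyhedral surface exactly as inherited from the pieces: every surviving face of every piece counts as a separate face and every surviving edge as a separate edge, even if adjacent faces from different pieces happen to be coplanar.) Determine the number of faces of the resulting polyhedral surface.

23

A regular octahedron: V=6, E=12, F=8.
Attach a square antiprism (V=8, E=16, F=10) along a 3-gon: merge 3 vertices and 3 edges, delete both glued faces → V=11, E=25, F=16.
Attach an octagonal pyramid (V=9, E=16, F=9) along a 3-gon: merge 3 vertices and 3 edges, delete both glued faces → V=17, E=38, F=23.
Check: V − E + F = 17 − 38 + 23 = 2.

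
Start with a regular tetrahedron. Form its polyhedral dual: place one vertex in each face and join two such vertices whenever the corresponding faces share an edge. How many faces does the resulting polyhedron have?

4

The base solid has V = 4, E = 6, F = 4.
The dual swaps V and F and preserves E: V′ = F = 4, E′ = E = 6, F′ = V = 4.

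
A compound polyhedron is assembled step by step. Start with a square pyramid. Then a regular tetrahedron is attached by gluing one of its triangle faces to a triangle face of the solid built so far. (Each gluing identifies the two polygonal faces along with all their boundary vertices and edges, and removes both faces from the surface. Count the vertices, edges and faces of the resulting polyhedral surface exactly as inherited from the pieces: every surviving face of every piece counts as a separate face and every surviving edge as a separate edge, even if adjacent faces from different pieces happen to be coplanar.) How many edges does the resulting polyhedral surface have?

A square pyramid: V=5, E=8, F=5.
Attach a regular tetrahedron (V=4, E=6, F=4) along a 3-gon: merge 3 vertices and 3 edges, delete both glued faces → V=6, E=11, F=7.
Check: V − E + F = 6 − 11 + 7 = 2.

11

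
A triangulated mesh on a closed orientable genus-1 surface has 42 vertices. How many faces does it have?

χ = 2 − 2·1 = 0, and every face is a triangle so 3F = 2E.
V − E + F = 0 with E = 3F/2 gives 42 − (3/2 − 1)·F = 0, so F = 84 and E = 126.

84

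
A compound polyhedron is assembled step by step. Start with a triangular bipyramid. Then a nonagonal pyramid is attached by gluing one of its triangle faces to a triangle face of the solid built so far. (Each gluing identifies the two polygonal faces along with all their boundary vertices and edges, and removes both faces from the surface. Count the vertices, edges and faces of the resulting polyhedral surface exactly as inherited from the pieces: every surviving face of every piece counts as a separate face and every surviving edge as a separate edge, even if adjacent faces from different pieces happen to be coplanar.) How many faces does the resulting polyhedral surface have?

14

A triangular bipyramid: V=5, E=9, F=6.
Attach a nonagonal pyramid (V=10, E=18, F=10) along a 3-gon: merge 3 vertices and 3 edges, delete both glued faces → V=12, E=24, F=14.
Check: V − E + F = 12 − 24 + 14 = 2.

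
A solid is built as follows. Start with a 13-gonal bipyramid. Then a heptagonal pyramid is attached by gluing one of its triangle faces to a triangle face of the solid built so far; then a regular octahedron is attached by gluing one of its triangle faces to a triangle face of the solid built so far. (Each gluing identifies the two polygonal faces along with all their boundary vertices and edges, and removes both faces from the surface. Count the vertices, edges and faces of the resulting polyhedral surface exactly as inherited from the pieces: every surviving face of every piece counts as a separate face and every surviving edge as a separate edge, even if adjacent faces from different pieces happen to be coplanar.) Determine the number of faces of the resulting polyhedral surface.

A 13-gonal bipyramid: V=15, E=39, F=26.
Attach a heptagonal pyramid (V=8, E=14, F=8) along a 3-gon: merge 3 vertices and 3 edges, delete both glued faces → V=20, E=50, F=32.
Attach a regular octahedron (V=6, E=12, F=8) along a 3-gon: merge 3 vertices and 3 edges, delete both glued faces → V=23, E=59, F=38.
Check: V − E + F = 23 − 59 + 38 = 2.

38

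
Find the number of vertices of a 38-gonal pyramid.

39

A pyramid on an n-gon base has one n-gon and n triangles: V = 38 + 1 = 39, E = 2·38 = 76, F = 38 + 1 = 39.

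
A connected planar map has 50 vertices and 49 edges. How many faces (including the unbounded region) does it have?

Euler's formula for a connected plane graph: V − E + F = 2, so F = 2 − 50 + 49 = 1.

1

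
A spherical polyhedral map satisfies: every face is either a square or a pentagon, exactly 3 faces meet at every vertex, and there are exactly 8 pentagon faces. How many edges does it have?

24

Let x be the number of squares; then F = 8 + x.
Edge–face incidences: 2E = 5·8 + 4·x = 40 + 4x.
Every vertex has degree 3, so 3V = 2E.
Euler: V − E + F = 2 ⇒ (2E)/3 − E + (8 + x) = 2.
Multiply by 6: 2·(2E) − 3·(2E) + 6·(8 + x) = 12, i.e. 48 + 6x − (40 + 4x) = 12.
Collecting terms: 2x + 8 = 12, so 2x = 4, so x = 2.
Then 2E = 40 + 4·2 = 48, so E = 24, V = 2E/3 = 16, F = 8 + 2 = 10.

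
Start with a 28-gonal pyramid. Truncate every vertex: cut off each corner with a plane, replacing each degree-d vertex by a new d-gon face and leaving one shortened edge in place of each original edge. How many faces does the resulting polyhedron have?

The base solid has V = 29, E = 56, F = 29.
Truncation replaces each original edge-end by a new vertex, so V′ = 2E = 112.
Each original edge survives, and each old vertex of degree d contributes d new edges; summing degrees gives Σd = 2E, so E′ = E + 2E = 3E = 168.
Each original face survives and each original vertex becomes one new face: F′ = F + V = 58.

58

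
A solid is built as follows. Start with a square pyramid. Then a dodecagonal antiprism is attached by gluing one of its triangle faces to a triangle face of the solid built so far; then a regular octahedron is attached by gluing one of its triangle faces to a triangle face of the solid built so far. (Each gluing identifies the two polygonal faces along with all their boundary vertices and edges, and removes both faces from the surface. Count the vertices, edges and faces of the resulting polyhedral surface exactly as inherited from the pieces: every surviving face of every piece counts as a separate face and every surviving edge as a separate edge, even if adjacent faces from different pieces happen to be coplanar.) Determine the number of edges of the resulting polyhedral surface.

A square pyramid: V=5, E=8, F=5.
Attach a dodecagonal antiprism (V=24, E=48, F=26) along a 3-gon: merge 3 vertices and 3 edges, delete both glued faces → V=26, E=53, F=29.
Attach a regular octahedron (V=6, E=12, F=8) along a 3-gon: merge 3 vertices and 3 edges, delete both glued faces → V=29, E=62, F=35.
Check: V − E + F = 29 − 62 + 35 = 2.

62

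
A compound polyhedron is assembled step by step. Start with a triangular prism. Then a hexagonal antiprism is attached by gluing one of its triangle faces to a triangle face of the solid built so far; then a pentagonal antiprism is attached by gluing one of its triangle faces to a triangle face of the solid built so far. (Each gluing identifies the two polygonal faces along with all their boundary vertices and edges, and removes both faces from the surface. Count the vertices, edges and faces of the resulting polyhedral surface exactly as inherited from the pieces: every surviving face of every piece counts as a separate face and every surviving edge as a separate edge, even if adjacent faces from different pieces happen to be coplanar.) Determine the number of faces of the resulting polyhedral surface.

A triangular prism: V=6, E=9, F=5.
Attach a hexagonal antiprism (V=12, E=24, F=14) along a 3-gon: merge 3 vertices and 3 edges, delete both glued faces → V=15, E=30, F=17.
Attach a pentagonal antiprism (V=10, E=20, F=12) along a 3-gon: merge 3 vertices and 3 edges, delete both glued faces → V=22, E=47, F=27.
Check: V − E + F = 22 − 47 + 27 = 2.

27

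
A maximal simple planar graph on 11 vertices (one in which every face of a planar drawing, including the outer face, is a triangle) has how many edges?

27

In a plane triangulation 3F = 2E and V − E + F = 2, so E = 3V − 6 = 3·11 − 6 = 27.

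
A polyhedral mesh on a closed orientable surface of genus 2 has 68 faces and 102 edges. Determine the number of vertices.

For a closed orientable surface of genus 2, χ = 2 − 2·2 = -2.
V = -2 + E − F = -2 + 102 − 68 = 32.

32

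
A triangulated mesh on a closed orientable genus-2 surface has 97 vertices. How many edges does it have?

χ = 2 − 2·2 = -2, and every face is a triangle so 3F = 2E.
V − E + F = -2 with E = 3F/2 gives 97 − (3/2 − 1)·F = -2, so F = 198 and E = 297.

297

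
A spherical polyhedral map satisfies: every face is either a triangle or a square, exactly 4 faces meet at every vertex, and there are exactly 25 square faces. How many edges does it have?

62

Let x be the number of triangles; then F = 25 + x.
Edge–face incidences: 2E = 4·25 + 3·x = 100 + 3x.
Every vertex has degree 4, so 4V = 2E.
Euler: V − E + F = 2 ⇒ (2E)/4 − E + (25 + x) = 2.
Multiply by 8: 2·(2E) − 4·(2E) + 8·(25 + x) = 16, i.e. 200 + 8x − 2·(100 + 3x) = 16.
Collecting terms: 2x = 16, so x = 8.
Then 2E = 100 + 3·8 = 124, so E = 62, V = 2E/4 = 31, F = 25 + 8 = 33.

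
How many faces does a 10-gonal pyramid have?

11

A pyramid on an n-gon base has one n-gon and n triangles: V = 10 + 1 = 11, E = 2·10 = 20, F = 10 + 1 = 11.
Check: V − E + F = 11 − 20 + 11 = 2.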